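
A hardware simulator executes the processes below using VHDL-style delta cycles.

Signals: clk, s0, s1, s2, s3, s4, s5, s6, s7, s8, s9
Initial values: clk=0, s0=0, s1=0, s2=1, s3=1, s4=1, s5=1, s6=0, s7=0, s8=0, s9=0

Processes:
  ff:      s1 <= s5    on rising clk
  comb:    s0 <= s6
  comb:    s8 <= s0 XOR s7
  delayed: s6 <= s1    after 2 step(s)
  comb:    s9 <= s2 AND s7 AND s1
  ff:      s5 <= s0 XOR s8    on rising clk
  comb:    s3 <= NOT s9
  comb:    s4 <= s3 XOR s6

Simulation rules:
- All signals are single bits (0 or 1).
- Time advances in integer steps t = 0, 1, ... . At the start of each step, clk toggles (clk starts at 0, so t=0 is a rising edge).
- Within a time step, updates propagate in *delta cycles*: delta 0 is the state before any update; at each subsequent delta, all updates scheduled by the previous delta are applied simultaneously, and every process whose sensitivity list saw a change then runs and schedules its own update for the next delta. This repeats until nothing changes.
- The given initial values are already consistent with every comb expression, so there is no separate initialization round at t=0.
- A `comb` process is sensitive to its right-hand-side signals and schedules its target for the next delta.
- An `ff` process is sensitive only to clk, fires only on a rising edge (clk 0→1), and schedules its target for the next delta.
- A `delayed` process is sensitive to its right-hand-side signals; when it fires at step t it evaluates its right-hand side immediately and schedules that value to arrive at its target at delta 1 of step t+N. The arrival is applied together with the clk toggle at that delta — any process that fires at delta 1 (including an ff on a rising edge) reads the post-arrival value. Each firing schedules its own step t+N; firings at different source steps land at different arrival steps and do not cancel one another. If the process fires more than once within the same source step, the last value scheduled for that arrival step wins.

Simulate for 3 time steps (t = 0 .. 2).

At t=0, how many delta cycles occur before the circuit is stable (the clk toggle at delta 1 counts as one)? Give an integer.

t0.Δ0 s2=1 s8=0 s1=0 s3=1 s4=1 s9=0 s5=1 clk=0 s7=0 s0=0 s6=0
t0.Δ1 s2=1 s8=0 s1=0 s3=1 s4=1 s9=0 s5=1 clk=1 s7=0 s0=0 s6=0
t0.Δ2 s2=1 s8=0 s1=1 s3=1 s4=1 s9=0 s5=0 clk=1 s7=0 s0=0 s6=0
t1.Δ0 s2=1 s8=0 s1=1 s3=1 s4=1 s9=0 s5=0 clk=1 s7=0 s0=0 s6=0
t1.Δ1 s2=1 s8=0 s1=1 s3=1 s4=1 s9=0 s5=0 clk=0 s7=0 s0=0 s6=0
t2.Δ0 s2=1 s8=0 s1=1 s3=1 s4=1 s9=0 s5=0 clk=0 s7=0 s0=0 s6=0
t2.Δ1 s2=1 s8=0 s1=1 s3=1 s4=1 s9=0 s5=0 clk=1 s7=0 s0=0 s6=1
t2.Δ2 s2=1 s8=0 s1=0 s3=1 s4=0 s9=0 s5=0 clk=1 s7=0 s0=1 s6=1
t2.Δ3 s2=1 s8=1 s1=0 s3=1 s4=0 s9=0 s5=0 clk=1 s7=0 s0=1 s6=1

2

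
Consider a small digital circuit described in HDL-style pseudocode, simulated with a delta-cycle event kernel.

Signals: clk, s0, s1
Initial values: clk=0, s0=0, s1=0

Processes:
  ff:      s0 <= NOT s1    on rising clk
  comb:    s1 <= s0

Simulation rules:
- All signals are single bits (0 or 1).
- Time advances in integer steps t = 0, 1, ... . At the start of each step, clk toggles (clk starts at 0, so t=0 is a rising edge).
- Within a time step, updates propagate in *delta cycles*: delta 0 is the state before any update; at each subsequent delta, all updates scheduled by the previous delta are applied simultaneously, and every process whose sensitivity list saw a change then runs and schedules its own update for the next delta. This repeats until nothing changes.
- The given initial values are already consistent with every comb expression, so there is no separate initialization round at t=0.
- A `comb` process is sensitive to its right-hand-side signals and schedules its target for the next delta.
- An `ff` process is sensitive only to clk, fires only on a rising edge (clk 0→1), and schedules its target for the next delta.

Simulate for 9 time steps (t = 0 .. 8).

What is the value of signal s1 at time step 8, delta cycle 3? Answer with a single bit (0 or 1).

1

t=0 Δ0: s0=0 clk=0 s1=0
  Δ1: clk:0→1
  Δ2: s0:0→1
  Δ3: s1:0→1
  (3Δ to stable)
t=1 Δ0: s0=1 clk=1 s1=1
  Δ1: clk:1→0
  (1Δ to stable)
t=2 Δ0: s0=1 clk=0 s1=1
  Δ1: clk:0→1
  Δ2: s0:1→0
  Δ3: s1:1→0
  (3Δ to stable)
t=3 Δ0: s0=0 clk=1 s1=0
  Δ1: clk:1→0
  (1Δ to stable)
t=4 Δ0: s0=0 clk=0 s1=0
  Δ1: clk:0→1
  Δ2: s0:0→1
  Δ3: s1:0→1
  (3Δ to stable)
t=5 Δ0: s0=1 clk=1 s1=1
  Δ1: clk:1→0
  (1Δ to stable)
t=6 Δ0: s0=1 clk=0 s1=1
  Δ1: clk:0→1
  Δ2: s0:1→0
  Δ3: s1:1→0
  (3Δ to stable)
t=7 Δ0: s0=0 clk=1 s1=0
  Δ1: clk:1→0
  (1Δ to stable)
t=8 Δ0: s0=0 clk=0 s1=0
  Δ1: clk:0→1
  Δ2: s0:0→1
  Δ3: s1:0→1
  (3Δ to stable)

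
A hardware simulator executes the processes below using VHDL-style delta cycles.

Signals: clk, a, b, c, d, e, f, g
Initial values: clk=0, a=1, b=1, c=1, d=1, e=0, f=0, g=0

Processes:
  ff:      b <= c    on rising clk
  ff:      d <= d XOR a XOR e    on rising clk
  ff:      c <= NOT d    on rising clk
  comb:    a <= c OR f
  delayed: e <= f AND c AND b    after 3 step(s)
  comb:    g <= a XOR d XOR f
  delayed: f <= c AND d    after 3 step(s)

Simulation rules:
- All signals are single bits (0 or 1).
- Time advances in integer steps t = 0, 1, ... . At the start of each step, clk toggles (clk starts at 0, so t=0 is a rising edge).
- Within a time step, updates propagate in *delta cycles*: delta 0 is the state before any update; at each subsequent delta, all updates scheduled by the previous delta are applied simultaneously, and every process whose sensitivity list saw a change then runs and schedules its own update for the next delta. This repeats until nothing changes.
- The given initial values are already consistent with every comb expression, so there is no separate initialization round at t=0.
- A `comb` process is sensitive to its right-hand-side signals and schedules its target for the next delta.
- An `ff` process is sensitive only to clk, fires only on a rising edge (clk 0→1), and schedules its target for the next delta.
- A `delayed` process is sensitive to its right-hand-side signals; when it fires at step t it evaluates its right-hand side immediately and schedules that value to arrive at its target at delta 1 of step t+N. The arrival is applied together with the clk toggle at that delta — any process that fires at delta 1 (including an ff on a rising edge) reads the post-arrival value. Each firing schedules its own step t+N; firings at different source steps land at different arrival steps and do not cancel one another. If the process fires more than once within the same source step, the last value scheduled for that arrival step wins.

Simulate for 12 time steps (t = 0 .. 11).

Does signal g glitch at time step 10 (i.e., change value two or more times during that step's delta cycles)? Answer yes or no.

t0.Δ0 d=1 clk=0 c=1 a=1 f=0 b=1 e=0 g=0
t0.Δ1 d=1 clk=1 c=1 a=1 f=0 b=1 e=0 g=0
t0.Δ2 d=0 clk=1 c=0 a=1 f=0 b=1 e=0 g=0
t0.Δ3 d=0 clk=1 c=0 a=0 f=0 b=1 e=0 g=1
t0.Δ4 d=0 clk=1 c=0 a=0 f=0 b=1 e=0 g=0
t1.Δ0 d=0 clk=1 c=0 a=0 f=0 b=1 e=0 g=0
t1.Δ1 d=0 clk=0 c=0 a=0 f=0 b=1 e=0 g=0
t2.Δ0 d=0 clk=0 c=0 a=0 f=0 b=1 e=0 g=0
t2.Δ1 d=0 clk=1 c=0 a=0 f=0 b=1 e=0 g=0
t2.Δ2 d=0 clk=1 c=1 a=0 f=0 b=0 e=0 g=0
t2.Δ3 d=0 clk=1 c=1 a=1 f=0 b=0 e=0 g=0
t2.Δ4 d=0 clk=1 c=1 a=1 f=0 b=0 e=0 g=1
t3.Δ0 d=0 clk=1 c=1 a=1 f=0 b=0 e=0 g=1
t3.Δ1 d=0 clk=0 c=1 a=1 f=0 b=0 e=0 g=1
t4.Δ0 d=0 clk=0 c=1 a=1 f=0 b=0 e=0 g=1
t4.Δ1 d=0 clk=1 c=1 a=1 f=0 b=0 e=0 g=1
t4.Δ2 d=1 clk=1 c=1 a=1 f=0 b=1 e=0 g=1
t4.Δ3 d=1 clk=1 c=1 a=1 f=0 b=1 e=0 g=0
t5.Δ0 d=1 clk=1 c=1 a=1 f=0 b=1 e=0 g=0
t5.Δ1 d=1 clk=0 c=1 a=1 f=0 b=1 e=0 g=0
t6.Δ0 d=1 clk=0 c=1 a=1 f=0 b=1 e=0 g=0
t6.Δ1 d=1 clk=1 c=1 a=1 f=0 b=1 e=0 g=0
t6.Δ2 d=0 clk=1 c=0 a=1 f=0 b=1 e=0 g=0
t6.Δ3 d=0 clk=1 c=0 a=0 f=0 b=1 e=0 g=1
t6.Δ4 d=0 clk=1 c=0 a=0 f=0 b=1 e=0 g=0
t7.Δ0 d=0 clk=1 c=0 a=0 f=0 b=1 e=0 g=0
t7.Δ1 d=0 clk=0 c=0 a=0 f=1 b=1 e=0 g=0
t7.Δ2 d=0 clk=0 c=0 a=1 f=1 b=1 e=0 g=1
t7.Δ3 d=0 clk=0 c=0 a=1 f=1 b=1 e=0 g=0
t8.Δ0 d=0 clk=0 c=0 a=1 f=1 b=1 e=0 g=0
t8.Δ1 d=0 clk=1 c=0 a=1 f=1 b=1 e=0 g=0
t8.Δ2 d=1 clk=1 c=1 a=1 f=1 b=0 e=0 g=0
t8.Δ3 d=1 clk=1 c=1 a=1 f=1 b=0 e=0 g=1
t9.Δ0 d=1 clk=1 c=1 a=1 f=1 b=0 e=0 g=1
t9.Δ1 d=1 clk=0 c=1 a=1 f=0 b=0 e=0 g=1
t9.Δ2 d=1 clk=0 c=1 a=1 f=0 b=0 e=0 g=0
t10.Δ0 d=1 clk=0 c=1 a=1 f=0 b=0 e=0 g=0
t10.Δ1 d=1 clk=1 c=1 a=1 f=0 b=0 e=0 g=0
t10.Δ2 d=0 clk=1 c=0 a=1 f=0 b=1 e=0 g=0
t10.Δ3 d=0 clk=1 c=0 a=0 f=0 b=1 e=0 g=1
t10.Δ4 d=0 clk=1 c=0 a=0 f=0 b=1 e=0 g=0
t11.Δ0 d=0 clk=1 c=0 a=0 f=0 b=1 e=0 g=0
t11.Δ1 d=0 clk=0 c=0 a=0 f=1 b=1 e=0 g=0
t11.Δ2 d=0 clk=0 c=0 a=1 f=1 b=1 e=0 g=1
t11.Δ3 d=0 clk=0 c=0 a=1 f=1 b=1 e=0 g=0

yes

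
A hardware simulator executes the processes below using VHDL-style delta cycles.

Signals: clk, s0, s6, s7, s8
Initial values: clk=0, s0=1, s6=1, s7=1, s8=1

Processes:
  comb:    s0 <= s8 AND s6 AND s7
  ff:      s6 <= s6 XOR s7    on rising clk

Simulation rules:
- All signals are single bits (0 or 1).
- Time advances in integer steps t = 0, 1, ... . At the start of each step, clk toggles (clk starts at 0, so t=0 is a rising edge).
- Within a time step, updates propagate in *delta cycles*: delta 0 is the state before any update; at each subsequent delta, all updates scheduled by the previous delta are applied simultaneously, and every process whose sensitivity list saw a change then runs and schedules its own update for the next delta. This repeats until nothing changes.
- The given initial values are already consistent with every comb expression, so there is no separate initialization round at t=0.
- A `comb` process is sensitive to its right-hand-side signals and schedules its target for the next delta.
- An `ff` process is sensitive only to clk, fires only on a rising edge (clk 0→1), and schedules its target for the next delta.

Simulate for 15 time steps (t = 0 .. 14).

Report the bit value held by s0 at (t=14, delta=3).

1

[bits: s8,clk,s0,s7,s6]
t=0: Δ0=10111 Δ1=11111 Δ2=11110 Δ3=11010 | 3Δ
t=1: Δ0=11010 Δ1=10010 | 1Δ
t=2: Δ0=10010 Δ1=11010 Δ2=11011 Δ3=11111 | 3Δ
t=3: Δ0=11111 Δ1=10111 | 1Δ
t=4: Δ0=10111 Δ1=11111 Δ2=11110 Δ3=11010 | 3Δ
t=5: Δ0=11010 Δ1=10010 | 1Δ
t=6: Δ0=10010 Δ1=11010 Δ2=11011 Δ3=11111 | 3Δ
t=7: Δ0=11111 Δ1=10111 | 1Δ
t=8: Δ0=10111 Δ1=11111 Δ2=11110 Δ3=11010 | 3Δ
t=9: Δ0=11010 Δ1=10010 | 1Δ
t=10: Δ0=10010 Δ1=11010 Δ2=11011 Δ3=11111 | 3Δ
t=11: Δ0=11111 Δ1=10111 | 1Δ
t=12: Δ0=10111 Δ1=11111 Δ2=11110 Δ3=11010 | 3Δ
t=13: Δ0=11010 Δ1=10010 | 1Δ
t=14: Δ0=10010 Δ1=11010 Δ2=11011 Δ3=11111 | 3Δ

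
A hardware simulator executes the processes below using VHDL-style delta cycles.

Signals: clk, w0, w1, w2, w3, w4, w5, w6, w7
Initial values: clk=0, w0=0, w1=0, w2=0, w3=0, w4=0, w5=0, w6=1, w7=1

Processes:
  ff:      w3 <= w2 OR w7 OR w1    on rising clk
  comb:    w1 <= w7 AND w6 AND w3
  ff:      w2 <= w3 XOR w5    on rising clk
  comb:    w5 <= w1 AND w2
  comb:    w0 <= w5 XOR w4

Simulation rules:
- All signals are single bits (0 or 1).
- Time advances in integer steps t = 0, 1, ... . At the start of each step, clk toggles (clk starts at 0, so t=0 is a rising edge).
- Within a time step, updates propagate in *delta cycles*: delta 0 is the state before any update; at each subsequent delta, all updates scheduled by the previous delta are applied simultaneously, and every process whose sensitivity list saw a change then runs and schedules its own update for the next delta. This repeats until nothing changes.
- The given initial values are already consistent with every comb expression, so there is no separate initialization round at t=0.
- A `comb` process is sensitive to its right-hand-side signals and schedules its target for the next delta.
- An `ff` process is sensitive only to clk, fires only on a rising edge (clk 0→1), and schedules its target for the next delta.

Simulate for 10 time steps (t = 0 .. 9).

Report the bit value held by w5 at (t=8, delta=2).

1

t0.Δ0 w2=0 w5=0 w0=0 w7=1 w6=1 w1=0 w4=0 clk=0 w3=0
t0.Δ1 w2=0 w5=0 w0=0 w7=1 w6=1 w1=0 w4=0 clk=1 w3=0
t0.Δ2 w2=0 w5=0 w0=0 w7=1 w6=1 w1=0 w4=0 clk=1 w3=1
t0.Δ3 w2=0 w5=0 w0=0 w7=1 w6=1 w1=1 w4=0 clk=1 w3=1
t1.Δ0 w2=0 w5=0 w0=0 w7=1 w6=1 w1=1 w4=0 clk=1 w3=1
t1.Δ1 w2=0 w5=0 w0=0 w7=1 w6=1 w1=1 w4=0 clk=0 w3=1
t2.Δ0 w2=0 w5=0 w0=0 w7=1 w6=1 w1=1 w4=0 clk=0 w3=1
t2.Δ1 w2=0 w5=0 w0=0 w7=1 w6=1 w1=1 w4=0 clk=1 w3=1
t2.Δ2 w2=1 w5=0 w0=0 w7=1 w6=1 w1=1 w4=0 clk=1 w3=1
t2.Δ3 w2=1 w5=1 w0=0 w7=1 w6=1 w1=1 w4=0 clk=1 w3=1
t2.Δ4 w2=1 w5=1 w0=1 w7=1 w6=1 w1=1 w4=0 clk=1 w3=1
t3.Δ0 w2=1 w5=1 w0=1 w7=1 w6=1 w1=1 w4=0 clk=1 w3=1
t3.Δ1 w2=1 w5=1 w0=1 w7=1 w6=1 w1=1 w4=0 clk=0 w3=1
t4.Δ0 w2=1 w5=1 w0=1 w7=1 w6=1 w1=1 w4=0 clk=0 w3=1
t4.Δ1 w2=1 w5=1 w0=1 w7=1 w6=1 w1=1 w4=0 clk=1 w3=1
t4.Δ2 w2=0 w5=1 w0=1 w7=1 w6=1 w1=1 w4=0 clk=1 w3=1
t4.Δ3 w2=0 w5=0 w0=1 w7=1 w6=1 w1=1 w4=0 clk=1 w3=1
t4.Δ4 w2=0 w5=0 w0=0 w7=1 w6=1 w1=1 w4=0 clk=1 w3=1
t5.Δ0 w2=0 w5=0 w0=0 w7=1 w6=1 w1=1 w4=0 clk=1 w3=1
t5.Δ1 w2=0 w5=0 w0=0 w7=1 w6=1 w1=1 w4=0 clk=0 w3=1
t6.Δ0 w2=0 w5=0 w0=0 w7=1 w6=1 w1=1 w4=0 clk=0 w3=1
t6.Δ1 w2=0 w5=0 w0=0 w7=1 w6=1 w1=1 w4=0 clk=1 w3=1
t6.Δ2 w2=1 w5=0 w0=0 w7=1 w6=1 w1=1 w4=0 clk=1 w3=1
t6.Δ3 w2=1 w5=1 w0=0 w7=1 w6=1 w1=1 w4=0 clk=1 w3=1
t6.Δ4 w2=1 w5=1 w0=1 w7=1 w6=1 w1=1 w4=0 clk=1 w3=1
t7.Δ0 w2=1 w5=1 w0=1 w7=1 w6=1 w1=1 w4=0 clk=1 w3=1
t7.Δ1 w2=1 w5=1 w0=1 w7=1 w6=1 w1=1 w4=0 clk=0 w3=1
t8.Δ0 w2=1 w5=1 w0=1 w7=1 w6=1 w1=1 w4=0 clk=0 w3=1
t8.Δ1 w2=1 w5=1 w0=1 w7=1 w6=1 w1=1 w4=0 clk=1 w3=1
t8.Δ2 w2=0 w5=1 w0=1 w7=1 w6=1 w1=1 w4=0 clk=1 w3=1
t8.Δ3 w2=0 w5=0 w0=1 w7=1 w6=1 w1=1 w4=0 clk=1 w3=1
t8.Δ4 w2=0 w5=0 w0=0 w7=1 w6=1 w1=1 w4=0 clk=1 w3=1
t9.Δ0 w2=0 w5=0 w0=0 w7=1 w6=1 w1=1 w4=0 clk=1 w3=1
t9.Δ1 w2=0 w5=0 w0=0 w7=1 w6=1 w1=1 w4=0 clk=0 w3=1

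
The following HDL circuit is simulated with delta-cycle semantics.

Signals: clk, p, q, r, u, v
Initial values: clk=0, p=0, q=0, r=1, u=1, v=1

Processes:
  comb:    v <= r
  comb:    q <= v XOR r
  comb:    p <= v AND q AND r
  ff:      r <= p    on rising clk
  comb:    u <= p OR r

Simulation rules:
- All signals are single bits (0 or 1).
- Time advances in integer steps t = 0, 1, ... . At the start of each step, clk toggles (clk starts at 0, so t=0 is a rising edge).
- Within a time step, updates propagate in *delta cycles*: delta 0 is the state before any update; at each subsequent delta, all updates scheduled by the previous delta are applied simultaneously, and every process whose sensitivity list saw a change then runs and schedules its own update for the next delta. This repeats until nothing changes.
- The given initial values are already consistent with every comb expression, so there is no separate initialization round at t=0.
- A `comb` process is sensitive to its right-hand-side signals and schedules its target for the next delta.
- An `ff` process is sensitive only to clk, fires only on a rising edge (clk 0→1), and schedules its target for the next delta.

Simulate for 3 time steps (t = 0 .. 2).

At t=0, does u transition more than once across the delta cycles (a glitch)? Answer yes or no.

t0.Δ0 r=1 clk=0 q=0 u=1 p=0 v=1
t0.Δ1 r=1 clk=1 q=0 u=1 p=0 v=1
t0.Δ2 r=0 clk=1 q=0 u=1 p=0 v=1
t0.Δ3 r=0 clk=1 q=1 u=0 p=0 v=0
t0.Δ4 r=0 clk=1 q=0 u=0 p=0 v=0
t1.Δ0 r=0 clk=1 q=0 u=0 p=0 v=0
t1.Δ1 r=0 clk=0 q=0 u=0 p=0 v=0
t2.Δ0 r=0 clk=0 q=0 u=0 p=0 v=0
t2.Δ1 r=0 clk=1 q=0 u=0 p=0 v=0

no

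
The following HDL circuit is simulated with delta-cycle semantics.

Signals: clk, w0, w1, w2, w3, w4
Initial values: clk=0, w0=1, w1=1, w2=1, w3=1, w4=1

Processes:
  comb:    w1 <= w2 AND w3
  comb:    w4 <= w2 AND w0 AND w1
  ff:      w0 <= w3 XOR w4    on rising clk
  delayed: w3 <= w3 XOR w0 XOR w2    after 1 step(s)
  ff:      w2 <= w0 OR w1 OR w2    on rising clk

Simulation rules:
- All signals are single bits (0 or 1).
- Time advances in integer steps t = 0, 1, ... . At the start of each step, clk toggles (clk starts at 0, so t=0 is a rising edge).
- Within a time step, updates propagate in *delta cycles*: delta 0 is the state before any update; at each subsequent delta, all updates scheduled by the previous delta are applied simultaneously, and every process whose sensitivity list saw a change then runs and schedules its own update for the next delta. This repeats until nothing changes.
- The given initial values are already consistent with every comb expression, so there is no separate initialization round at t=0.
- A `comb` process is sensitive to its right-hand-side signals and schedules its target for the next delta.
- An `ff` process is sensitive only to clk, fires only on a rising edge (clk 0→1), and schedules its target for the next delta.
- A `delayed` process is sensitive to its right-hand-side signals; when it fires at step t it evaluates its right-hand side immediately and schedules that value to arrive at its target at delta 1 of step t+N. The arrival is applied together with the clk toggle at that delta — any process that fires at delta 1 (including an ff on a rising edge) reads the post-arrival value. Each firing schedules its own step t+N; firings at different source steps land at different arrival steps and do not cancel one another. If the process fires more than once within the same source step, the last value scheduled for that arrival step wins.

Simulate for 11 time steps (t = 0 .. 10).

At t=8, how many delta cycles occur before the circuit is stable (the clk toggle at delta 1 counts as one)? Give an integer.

3

t=0 Δ0: w1=1 clk=0 w3=1 w0=1 w2=1 w4=1
  Δ1: clk:0→1
  Δ2: w0:1→0
  Δ3: w4:1→0
  (3Δ to stable)
t=1 Δ0: w1=1 clk=1 w3=1 w0=0 w2=1 w4=0
  Δ1: clk:1→0, w3:1→0
  Δ2: w1:1→0
  (2Δ to stable)
t=2 Δ0: w1=0 clk=0 w3=0 w0=0 w2=1 w4=0
  Δ1: clk:0→1, w3:0→1
  Δ2: w1:0→1, w0:0→1
  Δ3: w4:0→1
  (3Δ to stable)
t=3 Δ0: w1=1 clk=1 w3=1 w0=1 w2=1 w4=1
  Δ1: clk:1→0
  (1Δ to stable)
t=4 Δ0: w1=1 clk=0 w3=1 w0=1 w2=1 w4=1
  Δ1: clk:0→1
  Δ2: w0:1→0
  Δ3: w4:1→0
  (3Δ to stable)
t=5 Δ0: w1=1 clk=1 w3=1 w0=0 w2=1 w4=0
  Δ1: clk:1→0, w3:1→0
  Δ2: w1:1→0
  (2Δ to stable)
t=6 Δ0: w1=0 clk=0 w3=0 w0=0 w2=1 w4=0
  Δ1: clk:0→1, w3:0→1
  Δ2: w1:0→1, w0:0→1
  Δ3: w4:0→1
  (3Δ to stable)
t=7 Δ0: w1=1 clk=1 w3=1 w0=1 w2=1 w4=1
  Δ1: clk:1→0
  (1Δ to stable)
t=8 Δ0: w1=1 clk=0 w3=1 w0=1 w2=1 w4=1
  Δ1: clk:0→1
  Δ2: w0:1→0
  Δ3: w4:1→0
  (3Δ to stable)
t=9 Δ0: w1=1 clk=1 w3=1 w0=0 w2=1 w4=0
  Δ1: clk:1→0, w3:1→0
  Δ2: w1:1→0
  (2Δ to stable)
t=10 Δ0: w1=0 clk=0 w3=0 w0=0 w2=1 w4=0
  Δ1: clk:0→1, w3:0→1
  Δ2: w1:0→1, w0:0→1
  Δ3: w4:0→1
  (3Δ to stable)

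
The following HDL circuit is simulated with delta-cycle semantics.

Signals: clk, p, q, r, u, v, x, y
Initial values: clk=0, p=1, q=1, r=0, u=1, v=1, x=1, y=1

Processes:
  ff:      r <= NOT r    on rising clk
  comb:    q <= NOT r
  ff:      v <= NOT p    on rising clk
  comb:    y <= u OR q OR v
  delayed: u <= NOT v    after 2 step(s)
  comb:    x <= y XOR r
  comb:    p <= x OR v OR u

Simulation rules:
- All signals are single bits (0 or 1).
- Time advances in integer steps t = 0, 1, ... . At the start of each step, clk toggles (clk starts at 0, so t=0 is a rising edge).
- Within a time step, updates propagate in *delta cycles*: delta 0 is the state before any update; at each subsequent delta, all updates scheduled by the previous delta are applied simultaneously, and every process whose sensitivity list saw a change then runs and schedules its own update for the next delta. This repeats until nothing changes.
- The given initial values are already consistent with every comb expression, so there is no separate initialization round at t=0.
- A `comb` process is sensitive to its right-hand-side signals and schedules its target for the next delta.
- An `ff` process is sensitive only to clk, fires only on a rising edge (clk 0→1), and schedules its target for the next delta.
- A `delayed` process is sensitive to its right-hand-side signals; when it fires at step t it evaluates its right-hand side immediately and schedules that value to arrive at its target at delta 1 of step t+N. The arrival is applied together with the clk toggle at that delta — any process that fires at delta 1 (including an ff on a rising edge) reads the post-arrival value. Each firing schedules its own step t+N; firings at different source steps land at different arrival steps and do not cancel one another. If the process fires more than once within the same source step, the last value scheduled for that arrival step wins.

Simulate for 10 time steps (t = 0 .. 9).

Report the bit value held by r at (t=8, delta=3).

[bits: q,u,x,v,r,clk,p,y]
t=0: Δ0=11110011 Δ1=11110111 Δ2=11101111 Δ3=01001111 | 3Δ
t=1: Δ0=01001111 Δ1=01001011 | 1Δ
t=2: Δ0=01001011 Δ1=01001111 Δ2=01000111 Δ3=11100111 | 3Δ
t=3: Δ0=11100111 Δ1=11100011 | 1Δ
t=4: Δ0=11100011 Δ1=11100111 Δ2=11101111 Δ3=01001111 | 3Δ
t=5: Δ0=01001111 Δ1=01001011 | 1Δ
t=6: Δ0=01001011 Δ1=01001111 Δ2=01000111 Δ3=11100111 | 3Δ
t=7: Δ0=11100111 Δ1=11100011 | 1Δ
t=8: Δ0=11100011 Δ1=11100111 Δ2=11101111 Δ3=01001111 | 3Δ
t=9: Δ0=01001111 Δ1=01001011 | 1Δ

1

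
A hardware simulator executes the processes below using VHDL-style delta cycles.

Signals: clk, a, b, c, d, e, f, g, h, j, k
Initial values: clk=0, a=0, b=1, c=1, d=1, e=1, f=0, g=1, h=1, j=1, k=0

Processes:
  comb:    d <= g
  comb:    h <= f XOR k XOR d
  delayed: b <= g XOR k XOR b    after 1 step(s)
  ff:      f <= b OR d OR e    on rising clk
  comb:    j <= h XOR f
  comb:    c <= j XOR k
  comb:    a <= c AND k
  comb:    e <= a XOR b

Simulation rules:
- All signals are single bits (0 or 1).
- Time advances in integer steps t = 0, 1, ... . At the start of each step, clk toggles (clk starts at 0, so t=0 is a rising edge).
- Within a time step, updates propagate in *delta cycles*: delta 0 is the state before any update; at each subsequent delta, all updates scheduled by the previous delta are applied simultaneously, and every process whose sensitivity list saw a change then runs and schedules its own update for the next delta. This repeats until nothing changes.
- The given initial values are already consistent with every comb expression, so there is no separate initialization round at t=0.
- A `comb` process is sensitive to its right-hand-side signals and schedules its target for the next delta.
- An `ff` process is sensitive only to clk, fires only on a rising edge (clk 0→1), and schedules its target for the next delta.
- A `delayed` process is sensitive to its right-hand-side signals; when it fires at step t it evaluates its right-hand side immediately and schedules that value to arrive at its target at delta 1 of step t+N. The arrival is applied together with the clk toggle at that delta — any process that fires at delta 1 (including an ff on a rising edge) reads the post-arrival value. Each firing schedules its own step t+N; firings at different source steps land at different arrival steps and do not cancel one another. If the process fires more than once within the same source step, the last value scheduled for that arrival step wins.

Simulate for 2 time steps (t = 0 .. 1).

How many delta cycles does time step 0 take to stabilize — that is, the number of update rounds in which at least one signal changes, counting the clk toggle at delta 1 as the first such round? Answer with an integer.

t0.Δ0 b=1 h=1 j=1 e=1 a=0 d=1 c=1 f=0 g=1 clk=0 k=0
t0.Δ1 b=1 h=1 j=1 e=1 a=0 d=1 c=1 f=0 g=1 clk=1 k=0
t0.Δ2 b=1 h=1 j=1 e=1 a=0 d=1 c=1 f=1 g=1 clk=1 k=0
t0.Δ3 b=1 h=0 j=0 e=1 a=0 d=1 c=1 f=1 g=1 clk=1 k=0
t0.Δ4 b=1 h=0 j=1 e=1 a=0 d=1 c=0 f=1 g=1 clk=1 k=0
t0.Δ5 b=1 h=0 j=1 e=1 a=0 d=1 c=1 f=1 g=1 clk=1 k=0
t1.Δ0 b=1 h=0 j=1 e=1 a=0 d=1 c=1 f=1 g=1 clk=1 k=0
t1.Δ1 b=1 h=0 j=1 e=1 a=0 d=1 c=1 f=1 g=1 clk=0 k=0

5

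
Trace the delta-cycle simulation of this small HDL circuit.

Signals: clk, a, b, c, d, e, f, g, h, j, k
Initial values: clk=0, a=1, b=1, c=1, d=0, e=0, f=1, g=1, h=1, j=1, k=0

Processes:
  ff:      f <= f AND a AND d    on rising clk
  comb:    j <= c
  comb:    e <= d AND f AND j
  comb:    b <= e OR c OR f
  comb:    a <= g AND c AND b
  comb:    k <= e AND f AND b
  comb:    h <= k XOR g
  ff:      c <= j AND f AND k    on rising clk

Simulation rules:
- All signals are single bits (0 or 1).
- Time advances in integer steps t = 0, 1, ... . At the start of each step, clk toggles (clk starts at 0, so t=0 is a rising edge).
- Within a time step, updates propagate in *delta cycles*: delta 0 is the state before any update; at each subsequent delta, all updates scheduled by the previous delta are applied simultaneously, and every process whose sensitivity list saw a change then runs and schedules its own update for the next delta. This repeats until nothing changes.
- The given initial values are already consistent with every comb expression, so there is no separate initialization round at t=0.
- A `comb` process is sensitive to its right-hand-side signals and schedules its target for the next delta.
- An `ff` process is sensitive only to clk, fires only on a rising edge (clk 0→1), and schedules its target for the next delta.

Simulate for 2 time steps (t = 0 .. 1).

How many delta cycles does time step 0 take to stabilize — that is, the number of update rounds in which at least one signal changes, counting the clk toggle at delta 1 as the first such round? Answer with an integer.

3

t0.Δ0 j=1 clk=0 f=1 g=1 h=1 d=0 b=1 e=0 c=1 k=0 a=1
t0.Δ1 j=1 clk=1 f=1 g=1 h=1 d=0 b=1 e=0 c=1 k=0 a=1
t0.Δ2 j=1 clk=1 f=0 g=1 h=1 d=0 b=1 e=0 c=0 k=0 a=1
t0.Δ3 j=0 clk=1 f=0 g=1 h=1 d=0 b=0 e=0 c=0 k=0 a=0
t1.Δ0 j=0 clk=1 f=0 g=1 h=1 d=0 b=0 e=0 c=0 k=0 a=0
t1.Δ1 j=0 clk=0 f=0 g=1 h=1 d=0 b=0 e=0 c=0 k=0 a=0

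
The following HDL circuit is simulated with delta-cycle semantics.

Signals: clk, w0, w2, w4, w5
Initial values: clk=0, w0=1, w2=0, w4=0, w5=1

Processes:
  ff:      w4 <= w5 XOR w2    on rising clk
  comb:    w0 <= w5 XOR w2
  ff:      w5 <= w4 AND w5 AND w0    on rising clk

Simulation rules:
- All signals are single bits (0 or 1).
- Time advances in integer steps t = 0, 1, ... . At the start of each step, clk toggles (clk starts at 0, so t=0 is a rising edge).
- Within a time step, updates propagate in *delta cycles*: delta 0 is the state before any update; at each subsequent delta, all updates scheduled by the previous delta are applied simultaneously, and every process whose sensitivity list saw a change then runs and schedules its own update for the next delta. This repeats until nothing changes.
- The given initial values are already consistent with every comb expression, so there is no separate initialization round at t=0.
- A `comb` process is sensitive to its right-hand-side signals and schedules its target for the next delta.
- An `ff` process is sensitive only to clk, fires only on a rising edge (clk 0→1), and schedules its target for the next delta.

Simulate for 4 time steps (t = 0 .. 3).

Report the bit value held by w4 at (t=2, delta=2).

t=0 Δ0: w0=1 w4=0 clk=0 w2=0 w5=1
  Δ1: clk:0→1
  Δ2: w4:0→1, w5:1→0
  Δ3: w0:1→0
  (3Δ to stable)
t=1 Δ0: w0=0 w4=1 clk=1 w2=0 w5=0
  Δ1: clk:1→0
  (1Δ to stable)
t=2 Δ0: w0=0 w4=1 clk=0 w2=0 w5=0
  Δ1: clk:0→1
  Δ2: w4:1→0
  (2Δ to stable)
t=3 Δ0: w0=0 w4=0 clk=1 w2=0 w5=0
  Δ1: clk:1→0
  (1Δ to stable)

0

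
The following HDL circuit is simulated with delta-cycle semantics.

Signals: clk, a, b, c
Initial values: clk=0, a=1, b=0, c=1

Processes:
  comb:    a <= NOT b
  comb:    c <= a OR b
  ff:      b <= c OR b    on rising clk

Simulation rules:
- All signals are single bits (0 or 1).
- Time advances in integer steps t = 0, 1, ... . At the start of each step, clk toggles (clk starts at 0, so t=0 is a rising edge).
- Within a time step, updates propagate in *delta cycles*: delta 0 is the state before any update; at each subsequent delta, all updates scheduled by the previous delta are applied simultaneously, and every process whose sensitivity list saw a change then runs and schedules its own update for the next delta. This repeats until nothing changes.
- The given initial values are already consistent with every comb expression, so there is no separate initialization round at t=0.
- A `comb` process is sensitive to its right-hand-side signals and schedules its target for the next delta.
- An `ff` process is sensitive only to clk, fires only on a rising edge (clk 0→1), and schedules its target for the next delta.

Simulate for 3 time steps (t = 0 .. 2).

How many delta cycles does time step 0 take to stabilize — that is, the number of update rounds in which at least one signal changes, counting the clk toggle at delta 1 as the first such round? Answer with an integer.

t0.Δ0 c=1 b=0 clk=0 a=1
t0.Δ1 c=1 b=0 clk=1 a=1
t0.Δ2 c=1 b=1 clk=1 a=1
t0.Δ3 c=1 b=1 clk=1 a=0
t1.Δ0 c=1 b=1 clk=1 a=0
t1.Δ1 c=1 b=1 clk=0 a=0
t2.Δ0 c=1 b=1 clk=0 a=0
t2.Δ1 c=1 b=1 clk=1 a=0

3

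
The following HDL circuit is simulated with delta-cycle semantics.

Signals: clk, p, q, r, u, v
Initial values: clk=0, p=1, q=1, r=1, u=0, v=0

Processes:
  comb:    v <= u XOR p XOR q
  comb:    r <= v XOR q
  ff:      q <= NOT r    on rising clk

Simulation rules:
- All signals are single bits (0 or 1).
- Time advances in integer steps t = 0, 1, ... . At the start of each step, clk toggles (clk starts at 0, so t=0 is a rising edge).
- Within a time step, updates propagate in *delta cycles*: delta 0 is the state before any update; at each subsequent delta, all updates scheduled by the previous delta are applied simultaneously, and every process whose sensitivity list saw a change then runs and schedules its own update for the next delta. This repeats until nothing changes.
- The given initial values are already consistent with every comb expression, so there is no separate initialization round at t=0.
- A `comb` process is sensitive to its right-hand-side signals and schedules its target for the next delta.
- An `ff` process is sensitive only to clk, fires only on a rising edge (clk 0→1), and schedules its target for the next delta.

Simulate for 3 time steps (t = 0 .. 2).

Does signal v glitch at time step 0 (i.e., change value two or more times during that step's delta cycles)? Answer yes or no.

t=0 Δ0: q=1 p=1 u=0 r=1 v=0 clk=0
  Δ1: clk:0→1
  Δ2: q:1→0
  Δ3: r:1→0, v:0→1
  Δ4: r:0→1
  (4Δ to stable)
t=1 Δ0: q=0 p=1 u=0 r=1 v=1 clk=1
  Δ1: clk:1→0
  (1Δ to stable)
t=2 Δ0: q=0 p=1 u=0 r=1 v=1 clk=0
  Δ1: clk:0→1
  (1Δ to stable)

no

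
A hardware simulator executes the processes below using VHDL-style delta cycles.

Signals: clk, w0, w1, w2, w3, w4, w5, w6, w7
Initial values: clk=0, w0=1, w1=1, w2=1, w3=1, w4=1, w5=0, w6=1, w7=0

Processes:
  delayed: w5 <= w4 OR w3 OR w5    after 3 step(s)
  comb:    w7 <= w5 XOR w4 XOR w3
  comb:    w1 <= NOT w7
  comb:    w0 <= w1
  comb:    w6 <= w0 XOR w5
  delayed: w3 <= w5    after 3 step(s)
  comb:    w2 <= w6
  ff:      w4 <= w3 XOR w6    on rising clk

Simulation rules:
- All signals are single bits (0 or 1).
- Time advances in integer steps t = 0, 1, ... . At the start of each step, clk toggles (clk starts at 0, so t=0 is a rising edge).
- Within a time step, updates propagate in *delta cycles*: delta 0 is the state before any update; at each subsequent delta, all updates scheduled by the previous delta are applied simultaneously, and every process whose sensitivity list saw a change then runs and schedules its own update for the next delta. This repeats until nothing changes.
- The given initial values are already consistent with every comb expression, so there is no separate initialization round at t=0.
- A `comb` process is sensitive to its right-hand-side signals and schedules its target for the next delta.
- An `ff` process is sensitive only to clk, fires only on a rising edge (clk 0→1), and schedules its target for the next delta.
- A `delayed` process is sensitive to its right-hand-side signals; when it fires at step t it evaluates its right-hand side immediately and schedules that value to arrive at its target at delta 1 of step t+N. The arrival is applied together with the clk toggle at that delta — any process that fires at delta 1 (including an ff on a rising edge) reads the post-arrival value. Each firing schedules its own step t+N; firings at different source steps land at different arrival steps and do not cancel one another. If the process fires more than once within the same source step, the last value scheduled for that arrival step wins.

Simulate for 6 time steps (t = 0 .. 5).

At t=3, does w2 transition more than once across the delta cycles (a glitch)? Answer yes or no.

[bits: w5,w7,w3,clk,w2,w4,w1,w6,w0]
t=0: Δ0=001011111 Δ1=001111111 Δ2=001110111 Δ3=011110111 Δ4=011110011 Δ5=011110010 Δ6=011110000 Δ7=011100000 | 7Δ
t=1: Δ0=011100000 Δ1=011000000 | 1Δ
t=2: Δ0=011000000 Δ1=011100000 Δ2=011101000 Δ3=001101000 Δ4=001101100 Δ5=001101101 Δ6=001101111 Δ7=001111111 | 7Δ
t=3: Δ0=001111111 Δ1=101011111 Δ2=111011101 Δ3=111001001 Δ4=111001000 Δ5=111001010 Δ6=111011010 | 6Δ
t=4: Δ0=111011010 Δ1=111111010 Δ2=111110010 Δ3=101110010 Δ4=101110110 Δ5=101110111 Δ6=101110101 Δ7=101100101 | 7Δ
t=5: Δ0=101100101 Δ1=101000101 | 1Δ

yes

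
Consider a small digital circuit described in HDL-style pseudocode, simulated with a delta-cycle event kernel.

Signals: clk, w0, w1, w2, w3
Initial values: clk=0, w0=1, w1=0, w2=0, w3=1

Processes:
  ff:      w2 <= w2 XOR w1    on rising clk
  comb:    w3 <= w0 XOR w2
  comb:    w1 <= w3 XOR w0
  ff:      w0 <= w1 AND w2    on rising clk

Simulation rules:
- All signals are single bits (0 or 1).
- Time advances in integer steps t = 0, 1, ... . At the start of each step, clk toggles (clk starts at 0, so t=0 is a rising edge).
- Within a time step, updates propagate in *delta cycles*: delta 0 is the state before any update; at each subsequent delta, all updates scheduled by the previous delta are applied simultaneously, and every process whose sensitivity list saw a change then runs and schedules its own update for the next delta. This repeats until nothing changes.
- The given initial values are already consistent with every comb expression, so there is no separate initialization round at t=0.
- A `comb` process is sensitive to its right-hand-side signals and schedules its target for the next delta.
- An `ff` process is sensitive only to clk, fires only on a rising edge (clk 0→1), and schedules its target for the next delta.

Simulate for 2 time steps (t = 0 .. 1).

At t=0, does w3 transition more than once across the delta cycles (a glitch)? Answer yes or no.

no

t=0 Δ0: w3=1 clk=0 w0=1 w2=0 w1=0
  Δ1: clk:0→1
  Δ2: w0:1→0
  Δ3: w3:1→0, w1:0→1
  Δ4: w1:1→0
  (4Δ to stable)
t=1 Δ0: w3=0 clk=1 w0=0 w2=0 w1=0
  Δ1: clk:1→0
  (1Δ to stable)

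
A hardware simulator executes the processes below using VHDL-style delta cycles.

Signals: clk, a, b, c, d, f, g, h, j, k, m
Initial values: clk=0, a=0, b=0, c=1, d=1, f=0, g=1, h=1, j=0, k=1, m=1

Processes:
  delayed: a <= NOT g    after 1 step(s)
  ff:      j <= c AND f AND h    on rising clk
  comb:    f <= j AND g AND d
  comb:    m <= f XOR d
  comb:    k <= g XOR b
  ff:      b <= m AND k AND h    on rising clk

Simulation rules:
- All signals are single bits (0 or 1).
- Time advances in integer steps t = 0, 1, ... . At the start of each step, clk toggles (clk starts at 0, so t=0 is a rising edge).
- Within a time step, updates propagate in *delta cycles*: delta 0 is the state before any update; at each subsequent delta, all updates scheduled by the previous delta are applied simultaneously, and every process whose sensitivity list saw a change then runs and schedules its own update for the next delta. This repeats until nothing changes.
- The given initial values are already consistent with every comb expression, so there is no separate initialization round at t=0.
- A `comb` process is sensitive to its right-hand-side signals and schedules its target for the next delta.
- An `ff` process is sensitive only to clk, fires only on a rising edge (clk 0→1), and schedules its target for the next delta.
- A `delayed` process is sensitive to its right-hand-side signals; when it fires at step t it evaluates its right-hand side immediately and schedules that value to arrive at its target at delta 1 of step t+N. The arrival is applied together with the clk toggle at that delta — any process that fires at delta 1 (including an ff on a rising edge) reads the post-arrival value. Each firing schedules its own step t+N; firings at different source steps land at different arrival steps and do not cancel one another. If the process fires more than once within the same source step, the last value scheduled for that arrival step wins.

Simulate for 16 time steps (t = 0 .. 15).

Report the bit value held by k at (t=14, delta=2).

t0.Δ0 j=0 clk=0 k=1 a=0 h=1 m=1 f=0 c=1 d=1 g=1 b=0
t0.Δ1 j=0 clk=1 k=1 a=0 h=1 m=1 f=0 c=1 d=1 g=1 b=0
t0.Δ2 j=0 clk=1 k=1 a=0 h=1 m=1 f=0 c=1 d=1 g=1 b=1
t0.Δ3 j=0 clk=1 k=0 a=0 h=1 m=1 f=0 c=1 d=1 g=1 b=1
t1.Δ0 j=0 clk=1 k=0 a=0 h=1 m=1 f=0 c=1 d=1 g=1 b=1
t1.Δ1 j=0 clk=0 k=0 a=0 h=1 m=1 f=0 c=1 d=1 g=1 b=1
t2.Δ0 j=0 clk=0 k=0 a=0 h=1 m=1 f=0 c=1 d=1 g=1 b=1
t2.Δ1 j=0 clk=1 k=0 a=0 h=1 m=1 f=0 c=1 d=1 g=1 b=1
t2.Δ2 j=0 clk=1 k=0 a=0 h=1 m=1 f=0 c=1 d=1 g=1 b=0
t2.Δ3 j=0 clk=1 k=1 a=0 h=1 m=1 f=0 c=1 d=1 g=1 b=0
t3.Δ0 j=0 clk=1 k=1 a=0 h=1 m=1 f=0 c=1 d=1 g=1 b=0
t3.Δ1 j=0 clk=0 k=1 a=0 h=1 m=1 f=0 c=1 d=1 g=1 b=0
t4.Δ0 j=0 clk=0 k=1 a=0 h=1 m=1 f=0 c=1 d=1 g=1 b=0
t4.Δ1 j=0 clk=1 k=1 a=0 h=1 m=1 f=0 c=1 d=1 g=1 b=0
t4.Δ2 j=0 clk=1 k=1 a=0 h=1 m=1 f=0 c=1 d=1 g=1 b=1
t4.Δ3 j=0 clk=1 k=0 a=0 h=1 m=1 f=0 c=1 d=1 g=1 b=1
t5.Δ0 j=0 clk=1 k=0 a=0 h=1 m=1 f=0 c=1 d=1 g=1 b=1
t5.Δ1 j=0 clk=0 k=0 a=0 h=1 m=1 f=0 c=1 d=1 g=1 b=1
t6.Δ0 j=0 clk=0 k=0 a=0 h=1 m=1 f=0 c=1 d=1 g=1 b=1
t6.Δ1 j=0 clk=1 k=0 a=0 h=1 m=1 f=0 c=1 d=1 g=1 b=1
t6.Δ2 j=0 clk=1 k=0 a=0 h=1 m=1 f=0 c=1 d=1 g=1 b=0
t6.Δ3 j=0 clk=1 k=1 a=0 h=1 m=1 f=0 c=1 d=1 g=1 b=0
t7.Δ0 j=0 clk=1 k=1 a=0 h=1 m=1 f=0 c=1 d=1 g=1 b=0
t7.Δ1 j=0 clk=0 k=1 a=0 h=1 m=1 f=0 c=1 d=1 g=1 b=0
t8.Δ0 j=0 clk=0 k=1 a=0 h=1 m=1 f=0 c=1 d=1 g=1 b=0
t8.Δ1 j=0 clk=1 k=1 a=0 h=1 m=1 f=0 c=1 d=1 g=1 b=0
t8.Δ2 j=0 clk=1 k=1 a=0 h=1 m=1 f=0 c=1 d=1 g=1 b=1
t8.Δ3 j=0 clk=1 k=0 a=0 h=1 m=1 f=0 c=1 d=1 g=1 b=1
t9.Δ0 j=0 clk=1 k=0 a=0 h=1 m=1 f=0 c=1 d=1 g=1 b=1
t9.Δ1 j=0 clk=0 k=0 a=0 h=1 m=1 f=0 c=1 d=1 g=1 b=1
t10.Δ0 j=0 clk=0 k=0 a=0 h=1 m=1 f=0 c=1 d=1 g=1 b=1
t10.Δ1 j=0 clk=1 k=0 a=0 h=1 m=1 f=0 c=1 d=1 g=1 b=1
t10.Δ2 j=0 clk=1 k=0 a=0 h=1 m=1 f=0 c=1 d=1 g=1 b=0
t10.Δ3 j=0 clk=1 k=1 a=0 h=1 m=1 f=0 c=1 d=1 g=1 b=0
t11.Δ0 j=0 clk=1 k=1 a=0 h=1 m=1 f=0 c=1 d=1 g=1 b=0
t11.Δ1 j=0 clk=0 k=1 a=0 h=1 m=1 f=0 c=1 d=1 g=1 b=0
t12.Δ0 j=0 clk=0 k=1 a=0 h=1 m=1 f=0 c=1 d=1 g=1 b=0
t12.Δ1 j=0 clk=1 k=1 a=0 h=1 m=1 f=0 c=1 d=1 g=1 b=0
t12.Δ2 j=0 clk=1 k=1 a=0 h=1 m=1 f=0 c=1 d=1 g=1 b=1
t12.Δ3 j=0 clk=1 k=0 a=0 h=1 m=1 f=0 c=1 d=1 g=1 b=1
t13.Δ0 j=0 clk=1 k=0 a=0 h=1 m=1 f=0 c=1 d=1 g=1 b=1
t13.Δ1 j=0 clk=0 k=0 a=0 h=1 m=1 f=0 c=1 d=1 g=1 b=1
t14.Δ0 j=0 clk=0 k=0 a=0 h=1 m=1 f=0 c=1 d=1 g=1 b=1
t14.Δ1 j=0 clk=1 k=0 a=0 h=1 m=1 f=0 c=1 d=1 g=1 b=1
t14.Δ2 j=0 clk=1 k=0 a=0 h=1 m=1 f=0 c=1 d=1 g=1 b=0
t14.Δ3 j=0 clk=1 k=1 a=0 h=1 m=1 f=0 c=1 d=1 g=1 b=0
t15.Δ0 j=0 clk=1 k=1 a=0 h=1 m=1 f=0 c=1 d=1 g=1 b=0
t15.Δ1 j=0 clk=0 k=1 a=0 h=1 m=1 f=0 c=1 d=1 g=1 b=0

0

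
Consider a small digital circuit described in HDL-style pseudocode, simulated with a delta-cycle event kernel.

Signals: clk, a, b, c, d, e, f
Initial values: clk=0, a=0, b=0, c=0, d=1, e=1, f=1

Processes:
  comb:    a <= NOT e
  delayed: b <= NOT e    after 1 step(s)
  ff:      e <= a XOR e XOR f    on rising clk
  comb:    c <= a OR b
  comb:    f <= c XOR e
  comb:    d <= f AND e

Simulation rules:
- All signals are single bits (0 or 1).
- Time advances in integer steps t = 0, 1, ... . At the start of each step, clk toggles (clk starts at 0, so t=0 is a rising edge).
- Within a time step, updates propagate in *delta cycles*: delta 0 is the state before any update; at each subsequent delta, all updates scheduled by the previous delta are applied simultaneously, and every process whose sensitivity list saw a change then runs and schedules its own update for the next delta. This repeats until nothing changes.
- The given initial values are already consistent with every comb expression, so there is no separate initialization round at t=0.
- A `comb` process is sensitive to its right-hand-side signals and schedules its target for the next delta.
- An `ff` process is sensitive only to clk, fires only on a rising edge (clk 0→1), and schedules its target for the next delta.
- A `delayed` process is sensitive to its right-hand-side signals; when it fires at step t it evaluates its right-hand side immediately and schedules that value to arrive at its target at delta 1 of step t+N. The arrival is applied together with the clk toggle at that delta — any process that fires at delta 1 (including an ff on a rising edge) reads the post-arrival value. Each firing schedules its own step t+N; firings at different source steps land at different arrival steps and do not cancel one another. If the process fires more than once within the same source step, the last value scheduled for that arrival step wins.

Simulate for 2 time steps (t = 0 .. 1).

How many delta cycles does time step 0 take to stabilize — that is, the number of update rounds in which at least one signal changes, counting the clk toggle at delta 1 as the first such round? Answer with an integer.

[bits: a,e,f,d,c,b,clk]
t=0: Δ0=0111000 Δ1=0111001 Δ2=0011001 Δ3=1000001 Δ4=1000101 Δ5=1010101 | 5Δ
t=1: Δ0=1010101 Δ1=1010110 | 1Δ

5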